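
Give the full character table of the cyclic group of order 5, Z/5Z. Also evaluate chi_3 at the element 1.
Character table of Z/5Z (irreps indexed chi_0,...,chi_4 with chi_k(m) = zeta_5^(k*m), zeta_5 = exp(2*pi*i/5)):
  irrep \ class  {0} (size 1)  {1} (size 1)    {2} (size 1)    {3} (size 1)    {4} (size 1)  
  chi_0          1             1               1               1               1             
  chi_1          1             exp(2*I*pi/5)   exp(4*I*pi/5)   exp(-4*I*pi/5)  exp(-2*I*pi/5)
  chi_2          1             exp(4*I*pi/5)   exp(-2*I*pi/5)  exp(2*I*pi/5)   exp(-4*I*pi/5)
  chi_3          1             exp(-4*I*pi/5)  exp(2*I*pi/5)   exp(-2*I*pi/5)  exp(4*I*pi/5) 
  chi_4          1             exp(-2*I*pi/5)  exp(-4*I*pi/5)  exp(4*I*pi/5)   exp(2*I*pi/5) 

Spot check: chi_3(1) = zeta_5^(3*1) = zeta_5^3 = exp(-4*I*pi/5).

Z/5Z is abelian, so all 5 irreducible complex representations are 1-dimensional. They are given by chi_k(m) = zeta_5^(k*m) for k = 0,...,4. Row orthogonality: sum_m chi_k(m) conj(chi_l(m)) = 5 * [k = l].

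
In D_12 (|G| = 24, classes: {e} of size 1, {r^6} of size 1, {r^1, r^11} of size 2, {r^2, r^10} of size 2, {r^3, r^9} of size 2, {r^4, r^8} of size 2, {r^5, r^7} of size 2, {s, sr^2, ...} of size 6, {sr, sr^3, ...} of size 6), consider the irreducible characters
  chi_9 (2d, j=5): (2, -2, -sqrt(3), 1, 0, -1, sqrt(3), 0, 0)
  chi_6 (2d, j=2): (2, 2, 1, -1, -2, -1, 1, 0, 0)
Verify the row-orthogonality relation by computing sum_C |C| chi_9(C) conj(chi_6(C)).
Sum = 0; so <chi_9, chi_6> = 0 (distinct irreducibles are orthogonal).

Compute term by term over conjugacy classes (|C| * chi_9(C) * conj(chi_6(C))):
  1*(2)*conj(2) + 1*(-2)*conj(2) + 2*(-sqrt(3))*conj(1) + 2*(1)*conj(-1) + 2*(0)*conj(-2) + 2*(-1)*conj(-1) + 2*(sqrt(3))*conj(1) + 6*(0)*conj(0) + 6*(0)*conj(0)
  = (4) + (-4) + (-2*sqrt(3)) + (-2) + (0) + (2) + (2*sqrt(3)) + (0) + (0)
  = 0.
Dividing by |G| = 24 gives 0/24 = 0, matching the row-orthogonality relation <chi_9, chi_6> = [chi_9 = chi_6].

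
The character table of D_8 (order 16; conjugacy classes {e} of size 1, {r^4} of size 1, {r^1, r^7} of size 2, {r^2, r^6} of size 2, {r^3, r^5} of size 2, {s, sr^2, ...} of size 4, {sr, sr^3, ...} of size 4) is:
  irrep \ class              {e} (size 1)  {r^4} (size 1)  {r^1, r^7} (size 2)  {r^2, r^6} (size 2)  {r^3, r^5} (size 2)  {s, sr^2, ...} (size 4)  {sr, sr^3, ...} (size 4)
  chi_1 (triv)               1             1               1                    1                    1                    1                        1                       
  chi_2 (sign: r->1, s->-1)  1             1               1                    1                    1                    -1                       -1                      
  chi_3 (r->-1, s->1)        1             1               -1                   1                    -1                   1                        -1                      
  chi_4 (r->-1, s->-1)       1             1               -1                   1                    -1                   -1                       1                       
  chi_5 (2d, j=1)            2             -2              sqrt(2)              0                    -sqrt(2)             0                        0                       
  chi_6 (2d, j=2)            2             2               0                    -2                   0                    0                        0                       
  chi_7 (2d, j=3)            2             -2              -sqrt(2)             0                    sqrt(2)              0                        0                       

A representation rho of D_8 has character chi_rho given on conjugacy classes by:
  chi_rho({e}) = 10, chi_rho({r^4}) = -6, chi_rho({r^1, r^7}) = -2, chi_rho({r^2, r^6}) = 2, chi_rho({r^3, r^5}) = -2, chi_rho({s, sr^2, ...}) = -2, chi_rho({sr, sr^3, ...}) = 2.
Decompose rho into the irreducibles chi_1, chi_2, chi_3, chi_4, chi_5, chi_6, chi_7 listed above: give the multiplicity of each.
Multiplicities: chi_1: 0, chi_2: 0, chi_3: 0, chi_4: 2, chi_5: 2, chi_6: 0, chi_7: 2.

Use <chi_rho, chi> = (1/|G|) sum_C |C| * chi_rho(C) * conj(chi(C)) with |G| = 16 for each irreducible chi in the table:
  <chi_rho, chi_1> = (1/16)[1*(10)*conj(1) + 1*(-6)*conj(1) + 2*(-2)*conj(1) + 2*(2)*conj(1) + 2*(-2)*conj(1) + 4*(-2)*conj(1) + 4*(2)*conj(1)]
      = (1/16)[(10) + (-6) + (-4) + (4) + (-4) + (-8) + (8)] = 0/16 = 0
  <chi_rho, chi_2> = (1/16)[1*(10)*conj(1) + 1*(-6)*conj(1) + 2*(-2)*conj(1) + 2*(2)*conj(1) + 2*(-2)*conj(1) + 4*(-2)*conj(-1) + 4*(2)*conj(-1)]
      = (1/16)[(10) + (-6) + (-4) + (4) + (-4) + (8) + (-8)] = 0/16 = 0
  <chi_rho, chi_3> = (1/16)[1*(10)*conj(1) + 1*(-6)*conj(1) + 2*(-2)*conj(-1) + 2*(2)*conj(1) + 2*(-2)*conj(-1) + 4*(-2)*conj(1) + 4*(2)*conj(-1)]
      = (1/16)[(10) + (-6) + (4) + (4) + (4) + (-8) + (-8)] = 0/16 = 0
  <chi_rho, chi_4> = (1/16)[1*(10)*conj(1) + 1*(-6)*conj(1) + 2*(-2)*conj(-1) + 2*(2)*conj(1) + 2*(-2)*conj(-1) + 4*(-2)*conj(-1) + 4*(2)*conj(1)]
      = (1/16)[(10) + (-6) + (4) + (4) + (4) + (8) + (8)] = 32/16 = 2
  <chi_rho, chi_5> = (1/16)[1*(10)*conj(2) + 1*(-6)*conj(-2) + 2*(-2)*conj(sqrt(2)) + 2*(2)*conj(0) + 2*(-2)*conj(-sqrt(2)) + 4*(-2)*conj(0) + 4*(2)*conj(0)]
      = (1/16)[(20) + (12) + (-4*sqrt(2)) + (0) + (4*sqrt(2)) + (0) + (0)] = 32/16 = 2
  <chi_rho, chi_6> = (1/16)[1*(10)*conj(2) + 1*(-6)*conj(2) + 2*(-2)*conj(0) + 2*(2)*conj(-2) + 2*(-2)*conj(0) + 4*(-2)*conj(0) + 4*(2)*conj(0)]
      = (1/16)[(20) + (-12) + (0) + (-8) + (0) + (0) + (0)] = 0/16 = 0
  <chi_rho, chi_7> = (1/16)[1*(10)*conj(2) + 1*(-6)*conj(-2) + 2*(-2)*conj(-sqrt(2)) + 2*(2)*conj(0) + 2*(-2)*conj(sqrt(2)) + 4*(-2)*conj(0) + 4*(2)*conj(0)]
      = (1/16)[(20) + (12) + (4*sqrt(2)) + (0) + (-4*sqrt(2)) + (0) + (0)] = 32/16 = 2
Dimension check: dim(rho) = sum (mult * dim) = 0*1 + 0*1 + 0*1 + 2*1 + 2*2 + 0*2 + 2*2 = 10 = chi_rho(e) = 10.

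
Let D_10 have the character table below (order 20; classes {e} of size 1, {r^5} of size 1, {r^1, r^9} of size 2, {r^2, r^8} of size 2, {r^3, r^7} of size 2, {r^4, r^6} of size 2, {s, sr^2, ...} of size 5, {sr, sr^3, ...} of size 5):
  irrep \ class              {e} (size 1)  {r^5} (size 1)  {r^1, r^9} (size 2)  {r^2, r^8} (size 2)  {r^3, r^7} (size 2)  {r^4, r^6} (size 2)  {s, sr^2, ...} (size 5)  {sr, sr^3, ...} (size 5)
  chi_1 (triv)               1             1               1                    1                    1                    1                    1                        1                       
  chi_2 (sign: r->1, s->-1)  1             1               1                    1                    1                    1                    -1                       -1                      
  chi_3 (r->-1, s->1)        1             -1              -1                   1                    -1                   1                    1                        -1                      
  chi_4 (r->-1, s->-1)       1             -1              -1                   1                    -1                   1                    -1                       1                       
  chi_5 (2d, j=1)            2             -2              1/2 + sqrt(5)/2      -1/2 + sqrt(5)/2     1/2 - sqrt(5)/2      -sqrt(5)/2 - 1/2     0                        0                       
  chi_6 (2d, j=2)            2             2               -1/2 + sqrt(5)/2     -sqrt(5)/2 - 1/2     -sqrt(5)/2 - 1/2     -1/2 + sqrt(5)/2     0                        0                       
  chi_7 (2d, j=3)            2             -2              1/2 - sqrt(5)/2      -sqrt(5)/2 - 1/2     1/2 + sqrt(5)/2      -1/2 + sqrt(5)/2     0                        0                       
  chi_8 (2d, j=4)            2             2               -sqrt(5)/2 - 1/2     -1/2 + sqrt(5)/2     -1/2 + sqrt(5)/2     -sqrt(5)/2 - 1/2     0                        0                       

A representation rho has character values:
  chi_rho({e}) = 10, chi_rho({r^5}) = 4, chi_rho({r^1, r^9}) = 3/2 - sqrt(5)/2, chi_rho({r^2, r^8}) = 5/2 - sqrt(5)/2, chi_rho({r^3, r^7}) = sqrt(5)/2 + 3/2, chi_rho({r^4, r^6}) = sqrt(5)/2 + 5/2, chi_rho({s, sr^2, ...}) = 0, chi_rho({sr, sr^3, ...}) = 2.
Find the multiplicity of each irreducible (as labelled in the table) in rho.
Multiplicities: chi_1: 2, chi_2: 1, chi_3: 0, chi_4: 1, chi_5: 0, chi_6: 1, chi_7: 1, chi_8: 1.

Solution. Use <chi_rho, chi> = (1/|G|) sum_C |C| * chi_rho(C) * conj(chi(C)) with |G| = 20 for each irreducible chi in the table:
  <chi_rho, chi_1> = (1/20)[1*(10)*conj(1) + 1*(4)*conj(1) + 2*(3/2 - sqrt(5)/2)*conj(1) + 2*(5/2 - sqrt(5)/2)*conj(1) + 2*(sqrt(5)/2 + 3/2)*conj(1) + 2*(sqrt(5)/2 + 5/2)*conj(1) + 5*(0)*conj(1) + 5*(2)*conj(1)]
      = (1/20)[(10) + (4) + (3 - sqrt(5)) + (5 - sqrt(5)) + (sqrt(5) + 3) + (sqrt(5) + 5) + (0) + (10)] = 40/20 = 2
  <chi_rho, chi_2> = (1/20)[1*(10)*conj(1) + 1*(4)*conj(1) + 2*(3/2 - sqrt(5)/2)*conj(1) + 2*(5/2 - sqrt(5)/2)*conj(1) + 2*(sqrt(5)/2 + 3/2)*conj(1) + 2*(sqrt(5)/2 + 5/2)*conj(1) + 5*(0)*conj(-1) + 5*(2)*conj(-1)]
      = (1/20)[(10) + (4) + (3 - sqrt(5)) + (5 - sqrt(5)) + (sqrt(5) + 3) + (sqrt(5) + 5) + (0) + (-10)] = 20/20 = 1
  <chi_rho, chi_3> = (1/20)[1*(10)*conj(1) + 1*(4)*conj(-1) + 2*(3/2 - sqrt(5)/2)*conj(-1) + 2*(5/2 - sqrt(5)/2)*conj(1) + 2*(sqrt(5)/2 + 3/2)*conj(-1) + 2*(sqrt(5)/2 + 5/2)*conj(1) + 5*(0)*conj(1) + 5*(2)*conj(-1)]
      = (1/20)[(10) + (-4) + (-3 + sqrt(5)) + (5 - sqrt(5)) + (-3 - sqrt(5)) + (sqrt(5) + 5) + (0) + (-10)] = 0/20 = 0
  <chi_rho, chi_4> = (1/20)[1*(10)*conj(1) + 1*(4)*conj(-1) + 2*(3/2 - sqrt(5)/2)*conj(-1) + 2*(5/2 - sqrt(5)/2)*conj(1) + 2*(sqrt(5)/2 + 3/2)*conj(-1) + 2*(sqrt(5)/2 + 5/2)*conj(1) + 5*(0)*conj(-1) + 5*(2)*conj(1)]
      = (1/20)[(10) + (-4) + (-3 + sqrt(5)) + (5 - sqrt(5)) + (-3 - sqrt(5)) + (sqrt(5) + 5) + (0) + (10)] = 20/20 = 1
  <chi_rho, chi_5> = (1/20)[1*(10)*conj(2) + 1*(4)*conj(-2) + 2*(3/2 - sqrt(5)/2)*conj(1/2 + sqrt(5)/2) + 2*(5/2 - sqrt(5)/2)*conj(-1/2 + sqrt(5)/2) + 2*(sqrt(5)/2 + 3/2)*conj(1/2 - sqrt(5)/2) + 2*(sqrt(5)/2 + 5/2)*conj(-sqrt(5)/2 - 1/2) + 5*(0)*conj(0) + 5*(2)*conj(0)]
      = (1/20)[(20) + (-8) + (-1 + sqrt(5)) + (-5 + 3*sqrt(5)) + (-sqrt(5) - 1) + (-3*sqrt(5) - 5) + (0) + (0)] = 0/20 = 0
  <chi_rho, chi_6> = (1/20)[1*(10)*conj(2) + 1*(4)*conj(2) + 2*(3/2 - sqrt(5)/2)*conj(-1/2 + sqrt(5)/2) + 2*(5/2 - sqrt(5)/2)*conj(-sqrt(5)/2 - 1/2) + 2*(sqrt(5)/2 + 3/2)*conj(-sqrt(5)/2 - 1/2) + 2*(sqrt(5)/2 + 5/2)*conj(-1/2 + sqrt(5)/2) + 5*(0)*conj(0) + 5*(2)*conj(0)]
      = (1/20)[(20) + (8) + (-4 + 2*sqrt(5)) + (-2*sqrt(5)) + (-2*sqrt(5) - 4) + (2*sqrt(5)) + (0) + (0)] = 20/20 = 1
  <chi_rho, chi_7> = (1/20)[1*(10)*conj(2) + 1*(4)*conj(-2) + 2*(3/2 - sqrt(5)/2)*conj(1/2 - sqrt(5)/2) + 2*(5/2 - sqrt(5)/2)*conj(-sqrt(5)/2 - 1/2) + 2*(sqrt(5)/2 + 3/2)*conj(1/2 + sqrt(5)/2) + 2*(sqrt(5)/2 + 5/2)*conj(-1/2 + sqrt(5)/2) + 5*(0)*conj(0) + 5*(2)*conj(0)]
      = (1/20)[(20) + (-8) + (4 - 2*sqrt(5)) + (-2*sqrt(5)) + (4 + 2*sqrt(5)) + (2*sqrt(5)) + (0) + (0)] = 20/20 = 1
  <chi_rho, chi_8> = (1/20)[1*(10)*conj(2) + 1*(4)*conj(2) + 2*(3/2 - sqrt(5)/2)*conj(-sqrt(5)/2 - 1/2) + 2*(5/2 - sqrt(5)/2)*conj(-1/2 + sqrt(5)/2) + 2*(sqrt(5)/2 + 3/2)*conj(-1/2 + sqrt(5)/2) + 2*(sqrt(5)/2 + 5/2)*conj(-sqrt(5)/2 - 1/2) + 5*(0)*conj(0) + 5*(2)*conj(0)]
      = (1/20)[(20) + (8) + (1 - sqrt(5)) + (-5 + 3*sqrt(5)) + (1 + sqrt(5)) + (-3*sqrt(5) - 5) + (0) + (0)] = 20/20 = 1
Dimension check: dim(rho) = sum (mult * dim) = 2*1 + 1*1 + 0*1 + 1*1 + 0*2 + 1*2 + 1*2 + 1*2 = 10 = chi_rho(e) = 10.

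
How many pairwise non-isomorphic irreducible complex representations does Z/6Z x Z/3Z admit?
18

Derivation: The number of irreducible complex representations of a finite group equals its number of conjugacy classes. Z/6Z x Z/3Z is abelian of order 18, so every element is its own conjugacy class: 18 classes, so Z/6Z x Z/3Z (order 18) has exactly 18 irreducible complex representations.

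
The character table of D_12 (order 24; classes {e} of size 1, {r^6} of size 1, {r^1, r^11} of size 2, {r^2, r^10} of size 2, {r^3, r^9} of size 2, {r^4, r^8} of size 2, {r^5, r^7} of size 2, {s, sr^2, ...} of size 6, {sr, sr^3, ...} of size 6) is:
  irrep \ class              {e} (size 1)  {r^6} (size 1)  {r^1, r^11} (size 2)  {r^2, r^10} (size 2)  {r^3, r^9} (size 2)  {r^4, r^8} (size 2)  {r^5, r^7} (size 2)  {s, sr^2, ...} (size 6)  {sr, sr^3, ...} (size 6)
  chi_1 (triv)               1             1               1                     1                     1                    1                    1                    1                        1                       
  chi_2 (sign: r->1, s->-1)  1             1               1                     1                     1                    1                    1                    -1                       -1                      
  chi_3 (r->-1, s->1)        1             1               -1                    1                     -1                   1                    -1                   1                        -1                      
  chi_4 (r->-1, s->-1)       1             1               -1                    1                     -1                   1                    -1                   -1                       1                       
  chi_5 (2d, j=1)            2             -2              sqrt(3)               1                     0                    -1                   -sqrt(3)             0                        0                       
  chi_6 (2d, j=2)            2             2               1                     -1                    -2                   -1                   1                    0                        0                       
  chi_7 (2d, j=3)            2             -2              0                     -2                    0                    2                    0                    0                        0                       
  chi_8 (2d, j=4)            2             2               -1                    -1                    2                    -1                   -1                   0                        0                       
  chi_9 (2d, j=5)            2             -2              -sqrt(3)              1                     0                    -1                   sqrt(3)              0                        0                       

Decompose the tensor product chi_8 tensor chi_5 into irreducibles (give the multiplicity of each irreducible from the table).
chi_8 tensor chi_5 = chi_7 + chi_9 (all other irreducibles have multiplicity 0).

Why: The character of a tensor product is the pointwise product (chi_8 * chi_5)(C) = chi_8(C) * chi_5(C):
  {e}: (2)*(2), {r^6}: (2)*(-2), {r^1, r^11}: (-1)*(sqrt(3)), {r^2, r^10}: (-1)*(1), {r^3, r^9}: (2)*(0), {r^4, r^8}: (-1)*(-1), {r^5, r^7}: (-1)*(-sqrt(3)), {s, sr^2, ...}: (0)*(0), {sr, sr^3, ...}: (0)*(0)
so (chi_8 * chi_5) takes values
  {e} -> 4, {r^6} -> -4, {r^1, r^11} -> -sqrt(3), {r^2, r^10} -> -1, {r^3, r^9} -> 0, {r^4, r^8} -> 1, {r^5, r^7} -> sqrt(3), {s, sr^2, ...} -> 0, {sr, sr^3, ...} -> 0.
Now take the inner product of this character with each irreducible chi from the table, <chi_8*chi_5, chi> = (1/24) sum_C |C| (chi_8*chi_5)(C) conj(chi(C)):
  <chi_8*chi_5, chi_1> = (1/24)[1*(4)*conj(1) + 1*(-4)*conj(1) + 2*(-sqrt(3))*conj(1) + 2*(-1)*conj(1) + 2*(0)*conj(1) + 2*(1)*conj(1) + 2*(sqrt(3))*conj(1) + 6*(0)*conj(1) + 6*(0)*conj(1)]
      = (1/24)[(4) + (-4) + (-2*sqrt(3)) + (-2) + (0) + (2) + (2*sqrt(3)) + (0) + (0)] = 0/24 = 0
  <chi_8*chi_5, chi_2> = (1/24)[1*(4)*conj(1) + 1*(-4)*conj(1) + 2*(-sqrt(3))*conj(1) + 2*(-1)*conj(1) + 2*(0)*conj(1) + 2*(1)*conj(1) + 2*(sqrt(3))*conj(1) + 6*(0)*conj(-1) + 6*(0)*conj(-1)]
      = (1/24)[(4) + (-4) + (-2*sqrt(3)) + (-2) + (0) + (2) + (2*sqrt(3)) + (0) + (0)] = 0/24 = 0
  <chi_8*chi_5, chi_3> = (1/24)[1*(4)*conj(1) + 1*(-4)*conj(1) + 2*(-sqrt(3))*conj(-1) + 2*(-1)*conj(1) + 2*(0)*conj(-1) + 2*(1)*conj(1) + 2*(sqrt(3))*conj(-1) + 6*(0)*conj(1) + 6*(0)*conj(-1)]
      = (1/24)[(4) + (-4) + (2*sqrt(3)) + (-2) + (0) + (2) + (-2*sqrt(3)) + (0) + (0)] = 0/24 = 0
  <chi_8*chi_5, chi_4> = (1/24)[1*(4)*conj(1) + 1*(-4)*conj(1) + 2*(-sqrt(3))*conj(-1) + 2*(-1)*conj(1) + 2*(0)*conj(-1) + 2*(1)*conj(1) + 2*(sqrt(3))*conj(-1) + 6*(0)*conj(-1) + 6*(0)*conj(1)]
      = (1/24)[(4) + (-4) + (2*sqrt(3)) + (-2) + (0) + (2) + (-2*sqrt(3)) + (0) + (0)] = 0/24 = 0
  <chi_8*chi_5, chi_5> = (1/24)[1*(4)*conj(2) + 1*(-4)*conj(-2) + 2*(-sqrt(3))*conj(sqrt(3)) + 2*(-1)*conj(1) + 2*(0)*conj(0) + 2*(1)*conj(-1) + 2*(sqrt(3))*conj(-sqrt(3)) + 6*(0)*conj(0) + 6*(0)*conj(0)]
      = (1/24)[(8) + (8) + (-6) + (-2) + (0) + (-2) + (-6) + (0) + (0)] = 0/24 = 0
  <chi_8*chi_5, chi_6> = (1/24)[1*(4)*conj(2) + 1*(-4)*conj(2) + 2*(-sqrt(3))*conj(1) + 2*(-1)*conj(-1) + 2*(0)*conj(-2) + 2*(1)*conj(-1) + 2*(sqrt(3))*conj(1) + 6*(0)*conj(0) + 6*(0)*conj(0)]
      = (1/24)[(8) + (-8) + (-2*sqrt(3)) + (2) + (0) + (-2) + (2*sqrt(3)) + (0) + (0)] = 0/24 = 0
  <chi_8*chi_5, chi_7> = (1/24)[1*(4)*conj(2) + 1*(-4)*conj(-2) + 2*(-sqrt(3))*conj(0) + 2*(-1)*conj(-2) + 2*(0)*conj(0) + 2*(1)*conj(2) + 2*(sqrt(3))*conj(0) + 6*(0)*conj(0) + 6*(0)*conj(0)]
      = (1/24)[(8) + (8) + (0) + (4) + (0) + (4) + (0) + (0) + (0)] = 24/24 = 1
  <chi_8*chi_5, chi_8> = (1/24)[1*(4)*conj(2) + 1*(-4)*conj(2) + 2*(-sqrt(3))*conj(-1) + 2*(-1)*conj(-1) + 2*(0)*conj(2) + 2*(1)*conj(-1) + 2*(sqrt(3))*conj(-1) + 6*(0)*conj(0) + 6*(0)*conj(0)]
      = (1/24)[(8) + (-8) + (2*sqrt(3)) + (2) + (0) + (-2) + (-2*sqrt(3)) + (0) + (0)] = 0/24 = 0
  <chi_8*chi_5, chi_9> = (1/24)[1*(4)*conj(2) + 1*(-4)*conj(-2) + 2*(-sqrt(3))*conj(-sqrt(3)) + 2*(-1)*conj(1) + 2*(0)*conj(0) + 2*(1)*conj(-1) + 2*(sqrt(3))*conj(sqrt(3)) + 6*(0)*conj(0) + 6*(0)*conj(0)]
      = (1/24)[(8) + (8) + (6) + (-2) + (0) + (-2) + (6) + (0) + (0)] = 24/24 = 1
Hence the multiplicities are chi_7: 1, chi_9: 1. Dimension check: dim(chi_8)*dim(chi_5) = 2*2 = 4 and sum (mult * dim) = 1*2 + 1*2 = 4.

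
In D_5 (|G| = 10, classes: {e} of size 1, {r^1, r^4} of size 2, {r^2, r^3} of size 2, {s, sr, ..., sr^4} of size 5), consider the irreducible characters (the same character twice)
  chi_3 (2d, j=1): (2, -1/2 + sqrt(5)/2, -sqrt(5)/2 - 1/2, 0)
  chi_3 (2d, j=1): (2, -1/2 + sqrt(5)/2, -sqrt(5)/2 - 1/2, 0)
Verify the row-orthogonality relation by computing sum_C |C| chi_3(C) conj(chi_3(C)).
Sum = 10 = |G| = 10; so <chi_3, chi_3> = 1 (norm-1 confirms irreducibility).

Justification: Compute term by term over conjugacy classes (|C| * chi_3(C) * conj(chi_3(C))):
  1*(2)*conj(2) + 2*(-1/2 + sqrt(5)/2)*conj(-1/2 + sqrt(5)/2) + 2*(-sqrt(5)/2 - 1/2)*conj(-sqrt(5)/2 - 1/2) + 5*(0)*conj(0)
  = (4) + (3 - sqrt(5)) + (sqrt(5) + 3) + (0)
  = 10.
Dividing by |G| = 10 gives 10/10 = 1, matching the row-orthogonality relation <chi_3, chi_3> = [chi_3 = chi_3].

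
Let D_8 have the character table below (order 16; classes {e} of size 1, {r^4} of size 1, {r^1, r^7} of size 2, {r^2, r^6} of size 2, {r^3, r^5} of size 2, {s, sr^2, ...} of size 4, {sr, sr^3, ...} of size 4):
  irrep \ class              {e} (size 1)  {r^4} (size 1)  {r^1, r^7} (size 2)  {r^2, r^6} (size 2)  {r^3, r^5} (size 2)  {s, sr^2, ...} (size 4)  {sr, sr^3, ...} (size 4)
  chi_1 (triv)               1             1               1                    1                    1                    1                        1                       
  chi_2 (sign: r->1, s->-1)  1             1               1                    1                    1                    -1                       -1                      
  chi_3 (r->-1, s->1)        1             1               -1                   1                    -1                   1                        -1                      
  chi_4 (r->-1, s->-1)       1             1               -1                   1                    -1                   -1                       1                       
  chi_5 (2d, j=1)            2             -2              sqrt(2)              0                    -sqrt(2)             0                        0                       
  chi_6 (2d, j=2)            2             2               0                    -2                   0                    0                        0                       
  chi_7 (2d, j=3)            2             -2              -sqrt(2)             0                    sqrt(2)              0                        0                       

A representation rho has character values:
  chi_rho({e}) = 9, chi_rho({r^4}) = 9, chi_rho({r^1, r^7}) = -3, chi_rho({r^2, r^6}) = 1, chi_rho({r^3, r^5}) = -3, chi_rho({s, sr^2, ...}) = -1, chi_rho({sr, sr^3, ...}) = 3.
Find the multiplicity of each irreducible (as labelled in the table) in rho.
Multiplicities: chi_1: 1, chi_2: 0, chi_3: 1, chi_4: 3, chi_5: 0, chi_6: 2, chi_7: 0.

Working: Use <chi_rho, chi> = (1/|G|) sum_C |C| * chi_rho(C) * conj(chi(C)) with |G| = 16 for each irreducible chi in the table:
  <chi_rho, chi_1> = (1/16)[1*(9)*conj(1) + 1*(9)*conj(1) + 2*(-3)*conj(1) + 2*(1)*conj(1) + 2*(-3)*conj(1) + 4*(-1)*conj(1) + 4*(3)*conj(1)]
      = (1/16)[(9) + (9) + (-6) + (2) + (-6) + (-4) + (12)] = 16/16 = 1
  <chi_rho, chi_2> = (1/16)[1*(9)*conj(1) + 1*(9)*conj(1) + 2*(-3)*conj(1) + 2*(1)*conj(1) + 2*(-3)*conj(1) + 4*(-1)*conj(-1) + 4*(3)*conj(-1)]
      = (1/16)[(9) + (9) + (-6) + (2) + (-6) + (4) + (-12)] = 0/16 = 0
  <chi_rho, chi_3> = (1/16)[1*(9)*conj(1) + 1*(9)*conj(1) + 2*(-3)*conj(-1) + 2*(1)*conj(1) + 2*(-3)*conj(-1) + 4*(-1)*conj(1) + 4*(3)*conj(-1)]
      = (1/16)[(9) + (9) + (6) + (2) + (6) + (-4) + (-12)] = 16/16 = 1
  <chi_rho, chi_4> = (1/16)[1*(9)*conj(1) + 1*(9)*conj(1) + 2*(-3)*conj(-1) + 2*(1)*conj(1) + 2*(-3)*conj(-1) + 4*(-1)*conj(-1) + 4*(3)*conj(1)]
      = (1/16)[(9) + (9) + (6) + (2) + (6) + (4) + (12)] = 48/16 = 3
  <chi_rho, chi_5> = (1/16)[1*(9)*conj(2) + 1*(9)*conj(-2) + 2*(-3)*conj(sqrt(2)) + 2*(1)*conj(0) + 2*(-3)*conj(-sqrt(2)) + 4*(-1)*conj(0) + 4*(3)*conj(0)]
      = (1/16)[(18) + (-18) + (-6*sqrt(2)) + (0) + (6*sqrt(2)) + (0) + (0)] = 0/16 = 0
  <chi_rho, chi_6> = (1/16)[1*(9)*conj(2) + 1*(9)*conj(2) + 2*(-3)*conj(0) + 2*(1)*conj(-2) + 2*(-3)*conj(0) + 4*(-1)*conj(0) + 4*(3)*conj(0)]
      = (1/16)[(18) + (18) + (0) + (-4) + (0) + (0) + (0)] = 32/16 = 2
  <chi_rho, chi_7> = (1/16)[1*(9)*conj(2) + 1*(9)*conj(-2) + 2*(-3)*conj(-sqrt(2)) + 2*(1)*conj(0) + 2*(-3)*conj(sqrt(2)) + 4*(-1)*conj(0) + 4*(3)*conj(0)]
      = (1/16)[(18) + (-18) + (6*sqrt(2)) + (0) + (-6*sqrt(2)) + (0) + (0)] = 0/16 = 0
Dimension check: dim(rho) = sum (mult * dim) = 1*1 + 0*1 + 1*1 + 3*1 + 0*2 + 2*2 + 0*2 = 9 = chi_rho(e) = 9.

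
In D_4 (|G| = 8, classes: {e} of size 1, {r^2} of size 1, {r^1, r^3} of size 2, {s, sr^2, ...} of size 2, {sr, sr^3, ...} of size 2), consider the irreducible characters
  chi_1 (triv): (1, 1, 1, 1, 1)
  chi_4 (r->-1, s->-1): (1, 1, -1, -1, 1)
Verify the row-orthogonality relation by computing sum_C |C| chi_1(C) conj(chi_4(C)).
Sum = 0; so <chi_1, chi_4> = 0 (distinct irreducibles are orthogonal).

Argument: Compute term by term over conjugacy classes (|C| * chi_1(C) * conj(chi_4(C))):
  1*(1)*conj(1) + 1*(1)*conj(1) + 2*(1)*conj(-1) + 2*(1)*conj(-1) + 2*(1)*conj(1)
  = (1) + (1) + (-2) + (-2) + (2)
  = 0.
Dividing by |G| = 8 gives 0/8 = 0, matching the row-orthogonality relation <chi_1, chi_4> = [chi_1 = chi_4].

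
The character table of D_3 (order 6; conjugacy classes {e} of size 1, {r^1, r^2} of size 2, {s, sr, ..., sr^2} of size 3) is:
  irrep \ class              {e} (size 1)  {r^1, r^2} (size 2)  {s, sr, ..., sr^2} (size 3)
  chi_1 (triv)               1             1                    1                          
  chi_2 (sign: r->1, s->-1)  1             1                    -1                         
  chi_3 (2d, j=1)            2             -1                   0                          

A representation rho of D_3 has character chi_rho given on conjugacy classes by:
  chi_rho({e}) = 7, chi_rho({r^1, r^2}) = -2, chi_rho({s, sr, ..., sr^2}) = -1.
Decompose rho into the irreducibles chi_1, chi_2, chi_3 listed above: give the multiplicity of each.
Multiplicities: chi_1: 0, chi_2: 1, chi_3: 3.

Details: Use <chi_rho, chi> = (1/|G|) sum_C |C| * chi_rho(C) * conj(chi(C)) with |G| = 6 for each irreducible chi in the table:
  <chi_rho, chi_1> = (1/6)[1*(7)*conj(1) + 2*(-2)*conj(1) + 3*(-1)*conj(1)]
      = (1/6)[(7) + (-4) + (-3)] = 0/6 = 0
  <chi_rho, chi_2> = (1/6)[1*(7)*conj(1) + 2*(-2)*conj(1) + 3*(-1)*conj(-1)]
      = (1/6)[(7) + (-4) + (3)] = 6/6 = 1
  <chi_rho, chi_3> = (1/6)[1*(7)*conj(2) + 2*(-2)*conj(-1) + 3*(-1)*conj(0)]
      = (1/6)[(14) + (4) + (0)] = 18/6 = 3
Dimension check: dim(rho) = sum (mult * dim) = 0*1 + 1*1 + 3*2 = 7 = chi_rho(e) = 7.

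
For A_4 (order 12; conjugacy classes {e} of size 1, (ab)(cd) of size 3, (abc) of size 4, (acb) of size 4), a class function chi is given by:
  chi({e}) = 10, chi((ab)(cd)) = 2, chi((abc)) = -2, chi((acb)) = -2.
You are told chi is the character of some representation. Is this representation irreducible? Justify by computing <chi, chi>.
Not irreducible (reducible): <chi, chi> = 12 > 1.

Reasoning: <chi, chi> = (1/|G|) sum_C |C| * |chi(C)|^2 = (1/12)[1*|10|^2 + 3*|2|^2 + 4*|-2|^2 + 4*|-2|^2]
  = (1/12)[(100) + (12) + (16) + (16)] = 144/12 = 12.
(Exp terms are combined using exp(i*s)*conj(exp(i*t)) = exp(i*(s-t)), and sums of them are collapsed using the identity that for every m > 1 the m distinct m-th roots of unity sum to 0, e.g. 1 + exp(2*I*pi/3) + exp(-2*I*pi/3) = 0.)
A character is irreducible iff <chi, chi> = 1, so this representation is reducible.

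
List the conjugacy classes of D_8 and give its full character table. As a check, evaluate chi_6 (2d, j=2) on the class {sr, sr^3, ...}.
Conjugacy classes: {e} of size 1, {r^4} of size 1, {r^1, r^7} of size 2, {r^2, r^6} of size 2, {r^3, r^5} of size 2, {s, sr^2, ...} of size 4, {sr, sr^3, ...} of size 4.
Character table:
  irrep \ class              {e} (size 1)  {r^4} (size 1)  {r^1, r^7} (size 2)  {r^2, r^6} (size 2)  {r^3, r^5} (size 2)  {s, sr^2, ...} (size 4)  {sr, sr^3, ...} (size 4)
  chi_1 (triv)               1             1               1                    1                    1                    1                        1                       
  chi_2 (sign: r->1, s->-1)  1             1               1                    1                    1                    -1                       -1                      
  chi_3 (r->-1, s->1)        1             1               -1                   1                    -1                   1                        -1                      
  chi_4 (r->-1, s->-1)       1             1               -1                   1                    -1                   -1                       1                       
  chi_5 (2d, j=1)            2             -2              sqrt(2)              0                    -sqrt(2)             0                        0                       
  chi_6 (2d, j=2)            2             2               0                    -2                   0                    0                        0                       
  chi_7 (2d, j=3)            2             -2              -sqrt(2)             0                    sqrt(2)              0                        0                       

Spot check: chi_6 (2d, j=2) on {sr, sr^3, ...} = 0.

Argument: D_8 has order 2*8 = 16 with 7 conjugacy classes, hence 7 irreducibles. Sum of squared dims 1 + 1 + 1 + 1 + 4 + 4 + 4 = 16 = |G|. Linear characters come from the abelianisation; the 2-dimensional irreps have character r^k -> 2*cos(2*pi*j*k/8), reflections -> 0.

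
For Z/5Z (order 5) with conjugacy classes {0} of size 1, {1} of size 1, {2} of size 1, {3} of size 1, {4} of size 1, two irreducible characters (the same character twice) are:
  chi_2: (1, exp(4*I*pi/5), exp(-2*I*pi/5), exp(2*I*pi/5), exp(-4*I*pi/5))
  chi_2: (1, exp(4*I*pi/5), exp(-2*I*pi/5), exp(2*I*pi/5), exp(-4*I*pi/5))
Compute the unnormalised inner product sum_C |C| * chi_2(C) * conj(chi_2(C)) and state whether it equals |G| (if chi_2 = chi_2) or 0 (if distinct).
Sum = 5 = |G| = 5; so <chi_2, chi_2> = 1 (norm-1 confirms irreducibility).

Argument: Compute term by term over conjugacy classes (|C| * chi_2(C) * conj(chi_2(C))):
  1*(1)*conj(1) + 1*(exp(4*I*pi/5))*conj(exp(4*I*pi/5)) + 1*(exp(-2*I*pi/5))*conj(exp(-2*I*pi/5)) + 1*(exp(2*I*pi/5))*conj(exp(2*I*pi/5)) + 1*(exp(-4*I*pi/5))*conj(exp(-4*I*pi/5))
  = (1) + (1) + (1) + (1) + (1)
  = 5.
(Exp terms are combined using exp(i*s)*conj(exp(i*t)) = exp(i*(s-t)), and sums of them are collapsed using the identity that for every m > 1 the m distinct m-th roots of unity sum to 0, e.g. 1 + exp(2*I*pi/3) + exp(-2*I*pi/3) = 0.)
Dividing by |G| = 5 gives 5/5 = 1, matching the row-orthogonality relation <chi_2, chi_2> = [chi_2 = chi_2].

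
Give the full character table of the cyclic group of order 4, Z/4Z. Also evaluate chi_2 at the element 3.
Character table of Z/4Z (irreps indexed chi_0,...,chi_3 with chi_k(m) = zeta_4^(k*m), zeta_4 = exp(2*pi*i/4)):
  irrep \ class  {0} (size 1)  {1} (size 1)  {2} (size 1)  {3} (size 1)
  chi_0          1             1             1             1           
  chi_1          1             I             -1            -I          
  chi_2          1             -1            1             -1          
  chi_3          1             -I            -1            I           

Spot check: chi_2(3) = zeta_4^(2*3) = zeta_4^6 = -1.

Justification: Z/4Z is abelian, so all 4 irreducible complex representations are 1-dimensional. They are given by chi_k(m) = zeta_4^(k*m) for k = 0,...,3. Row orthogonality: sum_m chi_k(m) conj(chi_l(m)) = 4 * [k = l].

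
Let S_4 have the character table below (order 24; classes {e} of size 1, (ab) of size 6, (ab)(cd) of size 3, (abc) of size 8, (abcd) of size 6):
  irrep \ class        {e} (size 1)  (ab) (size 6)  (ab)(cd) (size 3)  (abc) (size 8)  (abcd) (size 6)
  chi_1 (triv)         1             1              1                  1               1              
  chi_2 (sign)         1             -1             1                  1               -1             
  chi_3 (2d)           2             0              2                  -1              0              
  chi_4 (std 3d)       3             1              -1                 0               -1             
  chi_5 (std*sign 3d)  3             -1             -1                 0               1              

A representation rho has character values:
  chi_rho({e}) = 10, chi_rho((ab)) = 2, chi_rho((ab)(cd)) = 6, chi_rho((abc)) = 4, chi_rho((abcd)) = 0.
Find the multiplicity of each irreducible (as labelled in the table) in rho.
Multiplicities: chi_1: 3, chi_2: 2, chi_3: 1, chi_4: 1, chi_5: 0.

Derivation: Use <chi_rho, chi> = (1/|G|) sum_C |C| * chi_rho(C) * conj(chi(C)) with |G| = 24 for each irreducible chi in the table:
  <chi_rho, chi_1> = (1/24)[1*(10)*conj(1) + 6*(2)*conj(1) + 3*(6)*conj(1) + 8*(4)*conj(1) + 6*(0)*conj(1)]
      = (1/24)[(10) + (12) + (18) + (32) + (0)] = 72/24 = 3
  <chi_rho, chi_2> = (1/24)[1*(10)*conj(1) + 6*(2)*conj(-1) + 3*(6)*conj(1) + 8*(4)*conj(1) + 6*(0)*conj(-1)]
      = (1/24)[(10) + (-12) + (18) + (32) + (0)] = 48/24 = 2
  <chi_rho, chi_3> = (1/24)[1*(10)*conj(2) + 6*(2)*conj(0) + 3*(6)*conj(2) + 8*(4)*conj(-1) + 6*(0)*conj(0)]
      = (1/24)[(20) + (0) + (36) + (-32) + (0)] = 24/24 = 1
  <chi_rho, chi_4> = (1/24)[1*(10)*conj(3) + 6*(2)*conj(1) + 3*(6)*conj(-1) + 8*(4)*conj(0) + 6*(0)*conj(-1)]
      = (1/24)[(30) + (12) + (-18) + (0) + (0)] = 24/24 = 1
  <chi_rho, chi_5> = (1/24)[1*(10)*conj(3) + 6*(2)*conj(-1) + 3*(6)*conj(-1) + 8*(4)*conj(0) + 6*(0)*conj(1)]
      = (1/24)[(30) + (-12) + (-18) + (0) + (0)] = 0/24 = 0
Dimension check: dim(rho) = sum (mult * dim) = 3*1 + 2*1 + 1*2 + 1*3 + 0*3 = 10 = chi_rho(e) = 10.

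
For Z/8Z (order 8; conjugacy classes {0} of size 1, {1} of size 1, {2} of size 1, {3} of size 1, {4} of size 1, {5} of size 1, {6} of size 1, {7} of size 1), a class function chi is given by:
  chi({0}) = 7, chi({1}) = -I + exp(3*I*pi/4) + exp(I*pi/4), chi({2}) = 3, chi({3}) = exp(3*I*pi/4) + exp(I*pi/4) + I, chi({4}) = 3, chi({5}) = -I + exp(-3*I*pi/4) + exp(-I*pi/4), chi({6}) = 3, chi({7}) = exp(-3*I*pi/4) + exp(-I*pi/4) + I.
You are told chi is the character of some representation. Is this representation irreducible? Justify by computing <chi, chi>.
Not irreducible (reducible): <chi, chi> = 11 > 1.

Justification: <chi, chi> = (1/|G|) sum_C |C| * |chi(C)|^2 = (1/8)[1*|7|^2 + 1*|-I + exp(3*I*pi/4) + exp(I*pi/4)|^2 + 1*|3|^2 + 1*|exp(3*I*pi/4) + exp(I*pi/4) + I|^2 + 1*|3|^2 + 1*|-I + exp(-3*I*pi/4) + exp(-I*pi/4)|^2 + 1*|3|^2 + 1*|exp(-3*I*pi/4) + exp(-I*pi/4) + I|^2]
  = (1/8)[(49) + (3 - exp(I*pi/4) + exp(-3*I*pi/4) - exp(-I*pi/4) + exp(3*I*pi/4)) + (9) + (3 - exp(3*I*pi/4) + exp(-I*pi/4) - exp(-3*I*pi/4) + exp(I*pi/4)) + (9) + (3 - exp(3*I*pi/4) + exp(-I*pi/4) - exp(-3*I*pi/4) + exp(I*pi/4)) + (9) + (3 - exp(I*pi/4) + exp(-3*I*pi/4) - exp(-I*pi/4) + exp(3*I*pi/4))] = 88/8 = 11.
(Exp terms are combined using exp(i*s)*conj(exp(i*t)) = exp(i*(s-t)), and sums of them are collapsed using the identity that for every m > 1 the m distinct m-th roots of unity sum to 0, e.g. 1 + exp(2*I*pi/3) + exp(-2*I*pi/3) = 0.)
A character is irreducible iff <chi, chi> = 1, so this representation is reducible.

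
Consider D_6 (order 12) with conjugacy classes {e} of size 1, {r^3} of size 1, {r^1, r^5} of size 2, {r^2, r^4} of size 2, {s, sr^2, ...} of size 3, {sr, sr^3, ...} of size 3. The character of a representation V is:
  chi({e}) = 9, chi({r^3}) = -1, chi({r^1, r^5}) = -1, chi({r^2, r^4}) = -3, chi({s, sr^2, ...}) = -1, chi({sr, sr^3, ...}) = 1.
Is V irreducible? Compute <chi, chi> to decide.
Not irreducible (reducible): <chi, chi> = 9 > 1.

Working: <chi, chi> = (1/|G|) sum_C |C| * |chi(C)|^2 = (1/12)[1*|9|^2 + 1*|-1|^2 + 2*|-1|^2 + 2*|-3|^2 + 3*|-1|^2 + 3*|1|^2]
  = (1/12)[(81) + (1) + (2) + (18) + (3) + (3)] = 108/12 = 9.
A character is irreducible iff <chi, chi> = 1, so this representation is reducible.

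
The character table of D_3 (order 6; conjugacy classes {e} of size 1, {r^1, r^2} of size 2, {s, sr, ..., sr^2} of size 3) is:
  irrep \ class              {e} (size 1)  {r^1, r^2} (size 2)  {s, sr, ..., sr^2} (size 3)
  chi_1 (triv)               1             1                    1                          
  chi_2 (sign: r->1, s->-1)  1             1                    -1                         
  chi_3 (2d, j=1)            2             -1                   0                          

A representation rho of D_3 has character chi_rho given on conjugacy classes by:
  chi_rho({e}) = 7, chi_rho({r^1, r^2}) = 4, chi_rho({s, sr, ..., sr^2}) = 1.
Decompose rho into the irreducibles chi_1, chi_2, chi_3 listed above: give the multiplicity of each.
Multiplicities: chi_1: 3, chi_2: 2, chi_3: 1.

Proof sketch: Use <chi_rho, chi> = (1/|G|) sum_C |C| * chi_rho(C) * conj(chi(C)) with |G| = 6 for each irreducible chi in the table:
  <chi_rho, chi_1> = (1/6)[1*(7)*conj(1) + 2*(4)*conj(1) + 3*(1)*conj(1)]
      = (1/6)[(7) + (8) + (3)] = 18/6 = 3
  <chi_rho, chi_2> = (1/6)[1*(7)*conj(1) + 2*(4)*conj(1) + 3*(1)*conj(-1)]
      = (1/6)[(7) + (8) + (-3)] = 12/6 = 2
  <chi_rho, chi_3> = (1/6)[1*(7)*conj(2) + 2*(4)*conj(-1) + 3*(1)*conj(0)]
      = (1/6)[(14) + (-8) + (0)] = 6/6 = 1
Dimension check: dim(rho) = sum (mult * dim) = 3*1 + 2*1 + 1*2 = 7 = chi_rho(e) = 7.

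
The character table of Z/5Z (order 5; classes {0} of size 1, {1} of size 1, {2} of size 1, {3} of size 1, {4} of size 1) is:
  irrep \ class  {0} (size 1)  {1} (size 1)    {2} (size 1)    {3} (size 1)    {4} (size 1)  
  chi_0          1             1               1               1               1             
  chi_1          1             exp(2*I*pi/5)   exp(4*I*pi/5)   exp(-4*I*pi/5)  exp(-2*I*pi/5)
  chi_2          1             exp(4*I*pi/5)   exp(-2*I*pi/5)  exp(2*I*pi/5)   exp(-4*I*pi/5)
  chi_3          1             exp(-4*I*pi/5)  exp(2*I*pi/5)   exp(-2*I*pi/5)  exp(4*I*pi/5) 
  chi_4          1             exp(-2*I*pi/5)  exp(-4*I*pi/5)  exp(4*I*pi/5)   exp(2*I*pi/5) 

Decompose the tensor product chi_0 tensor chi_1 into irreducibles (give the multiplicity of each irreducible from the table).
chi_0 tensor chi_1 = chi_1 (all other irreducibles have multiplicity 0).

Working: The character of a tensor product is the pointwise product (chi_0 * chi_1)(C) = chi_0(C) * chi_1(C):
  {0}: (1)*(1), {1}: (1)*(exp(2*I*pi/5)), {2}: (1)*(exp(4*I*pi/5)), {3}: (1)*(exp(-4*I*pi/5)), {4}: (1)*(exp(-2*I*pi/5))
so (chi_0 * chi_1) takes values
  {0} -> 1, {1} -> exp(2*I*pi/5), {2} -> exp(4*I*pi/5), {3} -> exp(-4*I*pi/5), {4} -> exp(-2*I*pi/5).
Now take the inner product of this character with each irreducible chi from the table, <chi_0*chi_1, chi> = (1/5) sum_C |C| (chi_0*chi_1)(C) conj(chi(C)):
  <chi_0*chi_1, chi_0> = (1/5)[1*(1)*conj(1) + 1*(exp(2*I*pi/5))*conj(1) + 1*(exp(4*I*pi/5))*conj(1) + 1*(exp(-4*I*pi/5))*conj(1) + 1*(exp(-2*I*pi/5))*conj(1)]
      = (1/5)[(1) + (exp(2*I*pi/5)) + (exp(4*I*pi/5)) + (exp(-4*I*pi/5)) + (exp(-2*I*pi/5))] = 0/5 = 0
  <chi_0*chi_1, chi_1> = (1/5)[1*(1)*conj(1) + 1*(exp(2*I*pi/5))*conj(exp(2*I*pi/5)) + 1*(exp(4*I*pi/5))*conj(exp(4*I*pi/5)) + 1*(exp(-4*I*pi/5))*conj(exp(-4*I*pi/5)) + 1*(exp(-2*I*pi/5))*conj(exp(-2*I*pi/5))]
      = (1/5)[(1) + (1) + (1) + (1) + (1)] = 5/5 = 1
  <chi_0*chi_1, chi_2> = (1/5)[1*(1)*conj(1) + 1*(exp(2*I*pi/5))*conj(exp(4*I*pi/5)) + 1*(exp(4*I*pi/5))*conj(exp(-2*I*pi/5)) + 1*(exp(-4*I*pi/5))*conj(exp(2*I*pi/5)) + 1*(exp(-2*I*pi/5))*conj(exp(-4*I*pi/5))]
      = (1/5)[(1) + (exp(-2*I*pi/5)) + (exp(-4*I*pi/5)) + (exp(4*I*pi/5)) + (exp(2*I*pi/5))] = 0/5 = 0
  <chi_0*chi_1, chi_3> = (1/5)[1*(1)*conj(1) + 1*(exp(2*I*pi/5))*conj(exp(-4*I*pi/5)) + 1*(exp(4*I*pi/5))*conj(exp(2*I*pi/5)) + 1*(exp(-4*I*pi/5))*conj(exp(-2*I*pi/5)) + 1*(exp(-2*I*pi/5))*conj(exp(4*I*pi/5))]
      = (1/5)[(1) + (exp(-4*I*pi/5)) + (exp(2*I*pi/5)) + (exp(-2*I*pi/5)) + (exp(4*I*pi/5))] = 0/5 = 0
  <chi_0*chi_1, chi_4> = (1/5)[1*(1)*conj(1) + 1*(exp(2*I*pi/5))*conj(exp(-2*I*pi/5)) + 1*(exp(4*I*pi/5))*conj(exp(-4*I*pi/5)) + 1*(exp(-4*I*pi/5))*conj(exp(4*I*pi/5)) + 1*(exp(-2*I*pi/5))*conj(exp(2*I*pi/5))]
      = (1/5)[(1) + (exp(4*I*pi/5)) + (exp(-2*I*pi/5)) + (exp(2*I*pi/5)) + (exp(-4*I*pi/5))] = 0/5 = 0
(Exp terms are combined using exp(i*s)*conj(exp(i*t)) = exp(i*(s-t)), and sums of them are collapsed using the identity that for every m > 1 the m distinct m-th roots of unity sum to 0, e.g. 1 + exp(2*I*pi/3) + exp(-2*I*pi/3) = 0.)
Hence the multiplicities are chi_1: 1. Dimension check: dim(chi_0)*dim(chi_1) = 1*1 = 1 and sum (mult * dim) = 1*1 = 1.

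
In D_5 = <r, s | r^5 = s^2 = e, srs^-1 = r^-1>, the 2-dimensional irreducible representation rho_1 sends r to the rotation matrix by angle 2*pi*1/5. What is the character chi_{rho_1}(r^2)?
chi_{rho_1}(r^2) = 2*cos(2*pi*1*2/5) = -sqrt(5)/2 - 1/2

Working: rho_1(r^2) is rotation by angle 2*pi*1*2/5, whose trace is 2*cos(2*pi*1*2/5) = -sqrt(5)/2 - 1/2.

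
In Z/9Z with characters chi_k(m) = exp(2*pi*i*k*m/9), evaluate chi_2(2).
chi_2(2) = zeta_9^4 = exp(8*I*pi/9)

Working: chi_2(2) = zeta_9^(2*2) = zeta_9^4. Since zeta_9^9 = 1, this equals zeta_9^4 = exp(2*pi*i*4/9) = exp(8*I*pi/9).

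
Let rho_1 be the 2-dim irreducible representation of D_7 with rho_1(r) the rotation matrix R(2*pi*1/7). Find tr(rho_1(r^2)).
chi_{rho_1}(r^2) = 2*cos(2*pi*1*2/7) = -2*cos(3*pi/7)

Proof sketch: rho_1(r^2) is rotation by angle 2*pi*1*2/7, whose trace is 2*cos(2*pi*1*2/7) = -2*cos(3*pi/7).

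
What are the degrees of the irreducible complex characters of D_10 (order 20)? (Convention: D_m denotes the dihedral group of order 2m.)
Dimensions: 1, 1, 1, 1, 2, 2, 2, 2

Derivation: There are 8 irreducibles (= number of conjugacy classes). Their dimensions d_i satisfy sum d_i^2 = |G| = 20: 1 + 1 + 1 + 1 + 4 + 4 + 4 + 4 = 20.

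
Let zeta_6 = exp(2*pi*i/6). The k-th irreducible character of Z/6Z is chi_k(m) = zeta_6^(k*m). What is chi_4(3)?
chi_4(3) = zeta_6^12 = 1

Argument: chi_4(3) = zeta_6^(4*3) = zeta_6^12. Since zeta_6^6 = 1, this equals zeta_6^0 = exp(2*pi*i*0/6) = 1.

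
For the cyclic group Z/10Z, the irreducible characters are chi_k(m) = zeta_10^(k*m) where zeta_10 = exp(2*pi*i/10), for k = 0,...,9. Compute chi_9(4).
chi_9(4) = zeta_10^36 = exp(-4*I*pi/5)

Explanation: chi_9(4) = zeta_10^(9*4) = zeta_10^36. Since zeta_10^10 = 1, this equals zeta_10^6 = exp(2*pi*i*6/10) = exp(-4*I*pi/5).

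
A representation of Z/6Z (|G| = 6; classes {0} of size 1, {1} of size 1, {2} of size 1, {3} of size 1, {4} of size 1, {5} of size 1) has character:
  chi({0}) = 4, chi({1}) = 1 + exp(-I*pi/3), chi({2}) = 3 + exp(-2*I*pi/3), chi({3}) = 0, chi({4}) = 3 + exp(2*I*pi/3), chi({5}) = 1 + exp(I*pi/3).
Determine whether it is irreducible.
Not irreducible (reducible): <chi, chi> = 6 > 1.

Working: <chi, chi> = (1/|G|) sum_C |C| * |chi(C)|^2 = (1/6)[1*|4|^2 + 1*|1 + exp(-I*pi/3)|^2 + 1*|3 + exp(-2*I*pi/3)|^2 + 1*|0|^2 + 1*|3 + exp(2*I*pi/3)|^2 + 1*|1 + exp(I*pi/3)|^2]
  = (1/6)[(16) + (3) + (7) + (0) + (7) + (3)] = 36/6 = 6.
(Exp terms are combined using exp(i*s)*conj(exp(i*t)) = exp(i*(s-t)), and sums of them are collapsed using the identity that for every m > 1 the m distinct m-th roots of unity sum to 0, e.g. 1 + exp(2*I*pi/3) + exp(-2*I*pi/3) = 0.)
A character is irreducible iff <chi, chi> = 1, so this representation is reducible.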